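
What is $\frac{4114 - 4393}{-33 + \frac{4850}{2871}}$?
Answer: $\frac{801009}{89893} \approx 8.9107$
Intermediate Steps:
$\frac{4114 - 4393}{-33 + \frac{4850}{2871}} = - \frac{279}{-33 + 4850 \cdot \frac{1}{2871}} = - \frac{279}{-33 + \frac{4850}{2871}} = - \frac{279}{- \frac{89893}{2871}} = \left(-279\right) \left(- \frac{2871}{89893}\right) = \frac{801009}{89893}$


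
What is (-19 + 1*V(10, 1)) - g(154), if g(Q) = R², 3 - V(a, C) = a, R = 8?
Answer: -90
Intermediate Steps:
V(a, C) = 3 - a
g(Q) = 64 (g(Q) = 8² = 64)
(-19 + 1*V(10, 1)) - g(154) = (-19 + 1*(3 - 1*10)) - 1*64 = (-19 + 1*(3 - 10)) - 64 = (-19 + 1*(-7)) - 64 = (-19 - 7) - 64 = -26 - 64 = -90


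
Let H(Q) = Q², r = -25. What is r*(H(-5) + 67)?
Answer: -2300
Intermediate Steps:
r*(H(-5) + 67) = -25*((-5)² + 67) = -25*(25 + 67) = -25*92 = -2300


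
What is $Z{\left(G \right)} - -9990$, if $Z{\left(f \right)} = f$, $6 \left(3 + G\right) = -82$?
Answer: $\frac{29920}{3} \approx 9973.3$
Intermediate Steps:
$G = - \frac{50}{3}$ ($G = -3 + \frac{1}{6} \left(-82\right) = -3 - \frac{41}{3} = - \frac{50}{3} \approx -16.667$)
$Z{\left(G \right)} - -9990 = - \frac{50}{3} - -9990 = - \frac{50}{3} + 9990 = \frac{29920}{3}$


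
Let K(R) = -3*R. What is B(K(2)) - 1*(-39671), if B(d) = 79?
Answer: 39750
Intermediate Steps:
B(K(2)) - 1*(-39671) = 79 - 1*(-39671) = 79 + 39671 = 39750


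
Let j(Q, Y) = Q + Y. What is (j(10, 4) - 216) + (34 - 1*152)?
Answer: -320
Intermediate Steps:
(j(10, 4) - 216) + (34 - 1*152) = ((10 + 4) - 216) + (34 - 1*152) = (14 - 216) + (34 - 152) = -202 - 118 = -320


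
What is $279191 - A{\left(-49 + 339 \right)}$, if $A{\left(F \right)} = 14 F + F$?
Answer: $274841$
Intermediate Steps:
$A{\left(F \right)} = 15 F$
$279191 - A{\left(-49 + 339 \right)} = 279191 - 15 \left(-49 + 339\right) = 279191 - 15 \cdot 290 = 279191 - 4350 = 274841$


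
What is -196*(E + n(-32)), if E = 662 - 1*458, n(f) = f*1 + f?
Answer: -27440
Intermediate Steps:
n(f) = 2*f (n(f) = f + f = 2*f)
E = 204 (E = 662 - 458 = 204)
-196*(E + n(-32)) = -196*(204 + 2*(-32)) = -196*(204 - 64) = -196*140 = -27440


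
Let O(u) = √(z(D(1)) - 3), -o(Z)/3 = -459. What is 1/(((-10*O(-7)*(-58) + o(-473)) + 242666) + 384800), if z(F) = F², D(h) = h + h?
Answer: 1/629423 ≈ 1.5888e-6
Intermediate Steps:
o(Z) = 1377 (o(Z) = -3*(-459) = 1377)
D(h) = 2*h
O(u) = 1 (O(u) = √((2*1)² - 3) = √(2² - 3) = √(4 - 3) = √1 = 1)
1/(((-10*O(-7)*(-58) + o(-473)) + 242666) + 384800) = 1/(((-10*1*(-58) + 1377) + 242666) + 384800) = 1/(((-10*(-58) + 1377) + 242666) + 384800) = 1/(((580 + 1377) + 242666) + 384800) = 1/((1957 + 242666) + 384800) = 1/(244623 + 384800) = 1/629423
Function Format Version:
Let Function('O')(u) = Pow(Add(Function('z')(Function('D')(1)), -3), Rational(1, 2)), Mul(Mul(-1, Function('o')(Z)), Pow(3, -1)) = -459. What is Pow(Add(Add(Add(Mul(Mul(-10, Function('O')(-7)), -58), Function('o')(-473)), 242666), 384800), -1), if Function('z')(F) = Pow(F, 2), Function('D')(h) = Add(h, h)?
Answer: Rational(1, 629423) ≈ 1.5888e-6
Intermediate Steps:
Function('o')(Z) = 1377 (Function('o')(Z) = Mul(-3, -459) = 1377)
Function('D')(h) = Mul(2, h)
Function('O')(u) = 1 (Function('O')(u) = Pow(Add(Pow(Mul(2, 1), 2), -3), Rational(1, 2)) = Pow(Add(Pow(2, 2), -3), Rational(1, 2)) = Pow(Add(4, -3), Rational(1, 2)) = Pow(1, Rational(1, 2)) = 1)
Pow(Add(Add(Add(Mul(Mul(-10, Function('O')(-7)), -58), Function('o')(-473)), 242666), 384800), -1) = Pow(Add(Add(Add(Mul(Mul(-10, 1), -58), 1377), 242666), 384800), -1) = Pow(Add(Add(Add(Mul(-10, -58), 1377), 242666), 384800), -1) = Pow(Add(Add(Add(580, 1377), 242666), 384800), -1) = Pow(Add(Add(1957, 242666), 384800), -1) = Pow(Add(244623, 384800), -1) = Pow(629423, -1) = Rational(1, 629423)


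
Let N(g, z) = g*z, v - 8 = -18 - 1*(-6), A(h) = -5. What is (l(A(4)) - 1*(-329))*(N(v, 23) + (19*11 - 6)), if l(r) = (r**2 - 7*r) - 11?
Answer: 41958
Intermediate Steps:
v = -4 (v = 8 + (-18 - 1*(-6)) = 8 + (-18 + 6) = 8 - 12 = -4)
l(r) = -11 + r**2 - 7*r
(l(A(4)) - 1*(-329))*(N(v, 23) + (19*11 - 6)) = ((-11 + (-5)**2 - 7*(-5)) - 1*(-329))*(-4*23 + (19*11 - 6)) = ((-11 + 25 + 35) + 329)*(-92 + (209 - 6)) = (49 + 329)*(-92 + 203) = 378*111 = 41958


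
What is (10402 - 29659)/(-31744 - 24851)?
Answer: 131/385 ≈ 0.34026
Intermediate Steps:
(10402 - 29659)/(-31744 - 24851) = -19257/(-56595) = -19257*(-1/56595) = 131/385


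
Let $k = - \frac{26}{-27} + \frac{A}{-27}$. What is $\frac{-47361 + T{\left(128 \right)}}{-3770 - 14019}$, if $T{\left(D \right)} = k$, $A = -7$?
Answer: $\frac{426238}{160101} \approx 2.6623$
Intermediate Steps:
$k = \frac{11}{9}$ ($k = - \frac{26}{-27} - \frac{7}{-27} = \left(-26\right) \left(- \frac{1}{27}\right) - - \frac{7}{27} = \frac{26}{27} + \frac{7}{27} = \frac{11}{9} \approx 1.2222$)
$T{\left(D \right)} = \frac{11}{9}$
$\frac{-47361 + T{\left(128 \right)}}{-3770 - 14019} = \frac{-47361 + \frac{11}{9}}{-3770 - 14019} = - \frac{426238}{9 \left(-17789\right)} = \left(- \frac{426238}{9}\right) \left(- \frac{1}{17789}\right) = \frac{426238}{160101}$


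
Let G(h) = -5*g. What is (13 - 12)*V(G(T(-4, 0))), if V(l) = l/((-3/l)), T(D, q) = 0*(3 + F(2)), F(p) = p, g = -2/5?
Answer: -4/3 ≈ -1.3333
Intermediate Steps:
g = -2/5 (g = -2*1/5 = -2/5 ≈ -0.40000)
T(D, q) = 0 (T(D, q) = 0*(3 + 2) = 0*5 = 0)
G(h) = 2 (G(h) = -5*(-2/5) = 2)
V(l) = -l**2/3 (V(l) = l*(-l/3) = -l**2/3)
(13 - 12)*V(G(T(-4, 0))) = (13 - 12)*(-1/3*2**2) = 1*(-1/3*4) = 1*(-4/3) = -4/3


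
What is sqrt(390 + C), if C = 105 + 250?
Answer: sqrt(745) ≈ 27.295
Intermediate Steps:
C = 355
sqrt(390 + C) = sqrt(390 + 355) = sqrt(745)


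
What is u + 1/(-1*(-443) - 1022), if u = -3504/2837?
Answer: -2031653/1642623 ≈ -1.2368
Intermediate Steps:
u = -3504/2837 (u = -3504*1/2837 = -3504/2837 ≈ -1.2351)
u + 1/(-1*(-443) - 1022) = -3504/2837 + 1/(-1*(-443) - 1022) = -3504/2837 + 1/(443 - 1022) = -3504/2837 + 1/(-579) = -3504/2837 - 1/579 = -2031653/1642623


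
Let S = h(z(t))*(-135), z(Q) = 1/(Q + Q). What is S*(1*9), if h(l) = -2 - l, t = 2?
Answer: 10935/4 ≈ 2733.8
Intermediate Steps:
z(Q) = 1/(2*Q)
S = 1215/4 (S = (-2 - 1/(2*2))*(-135) = (-2 - 1*1/4)*(-135) = (-2 - 1/4)*(-135) = -9/4*(-135) = 1215/4 ≈ 303.75)
S*(1*9) = 1215*(1*9)/4 = (1215/4)*9 = 10935/4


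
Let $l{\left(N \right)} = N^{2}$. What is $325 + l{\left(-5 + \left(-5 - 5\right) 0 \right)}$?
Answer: $350$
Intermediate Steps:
$325 + l{\left(-5 + \left(-5 - 5\right) 0 \right)} = 325 + \left(-5 + \left(-5 - 5\right) 0\right)^{2} = 325 + \left(-5 - 0\right)^{2} = 325 + \left(-5 + 0\right)^{2} = 325 + \left(-5\right)^{2} = 325 + 25 = 350$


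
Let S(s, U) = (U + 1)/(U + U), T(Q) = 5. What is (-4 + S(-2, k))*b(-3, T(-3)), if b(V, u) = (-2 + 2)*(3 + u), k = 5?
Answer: 0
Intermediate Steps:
S(s, U) = (1 + U)/(2*U) (S(s, U) = (1 + U)/((2*U)) = (1 + U)*(1/(2*U)) = (1 + U)/(2*U))
b(V, u) = 0 (b(V, u) = 0*(3 + u) = 0)
(-4 + S(-2, k))*b(-3, T(-3)) = (-4 + (½)*(1 + 5)/5)*0 = (-4 + (½)*(⅕)*6)*0 = (-4 + ⅗)*0 = -17/5*0 = 0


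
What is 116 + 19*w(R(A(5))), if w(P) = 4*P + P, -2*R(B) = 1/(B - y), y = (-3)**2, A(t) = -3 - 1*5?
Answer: 4039/34 ≈ 118.79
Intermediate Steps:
A(t) = -8 (A(t) = -3 - 5 = -8)
y = 9
R(B) = -1/(2*(-9 + B)) (R(B) = -1/(2*(B - 1*9)) = -1/(2*(B - 9)) = -1/(2*(-9 + B)))
w(P) = 5*P
116 + 19*w(R(A(5))) = 116 + 19*(5*(-1/(-18 + 2*(-8)))) = 116 + 19*(5*(-1/(-18 - 16))) = 116 + 19*(5*(-1/(-34))) = 116 + 19*(5*(-1*(-1/34))) = 116 + 19*(5*(1/34)) = 116 + 19*(5/34) = 116 + 95/34 = 4039/34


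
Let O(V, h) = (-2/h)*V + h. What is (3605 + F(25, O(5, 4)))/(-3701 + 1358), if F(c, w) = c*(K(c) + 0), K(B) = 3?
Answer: -3680/2343 ≈ -1.5706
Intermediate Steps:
O(V, h) = h - 2*V/h (O(V, h) = -2*V/h + h = h - 2*V/h)
F(c, w) = 3*c (F(c, w) = c*(3 + 0) = c*3 = 3*c)
(3605 + F(25, O(5, 4)))/(-3701 + 1358) = (3605 + 3*25)/(-3701 + 1358) = (3605 + 75)/(-2343) = 3680*(-1/2343) = -3680/2343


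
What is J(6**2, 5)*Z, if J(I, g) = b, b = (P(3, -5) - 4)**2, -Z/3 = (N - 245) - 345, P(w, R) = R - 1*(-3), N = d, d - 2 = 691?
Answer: -11124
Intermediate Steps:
d = 693 (d = 2 + 691 = 693)
N = 693
P(w, R) = 3 + R (P(w, R) = R + 3 = 3 + R)
Z = -309 (Z = -3*((693 - 245) - 345) = -3*(448 - 345) = -3*103 = -309)
b = 36 (b = ((3 - 5) - 4)**2 = (-2 - 4)**2 = (-6)**2 = 36)
J(I, g) = 36
J(6**2, 5)*Z = 36*(-309) = -11124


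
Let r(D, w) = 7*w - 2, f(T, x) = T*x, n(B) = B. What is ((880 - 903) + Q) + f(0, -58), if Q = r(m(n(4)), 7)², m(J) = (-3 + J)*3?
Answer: 2186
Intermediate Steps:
m(J) = -9 + 3*J
r(D, w) = -2 + 7*w
Q = 2209 (Q = (-2 + 7*7)² = (-2 + 49)² = 47² = 2209)
((880 - 903) + Q) + f(0, -58) = ((880 - 903) + 2209) + 0*(-58) = (-23 + 2209) + 0 = 2186 + 0 = 2186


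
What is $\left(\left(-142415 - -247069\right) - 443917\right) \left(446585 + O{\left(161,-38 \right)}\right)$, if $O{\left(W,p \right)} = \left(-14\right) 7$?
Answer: $-151476519081$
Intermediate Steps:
$O{\left(W,p \right)} = -98$
$\left(\left(-142415 - -247069\right) - 443917\right) \left(446585 + O{\left(161,-38 \right)}\right) = \left(\left(-142415 - -247069\right) - 443917\right) \left(446585 - 98\right) = \left(\left(-142415 + 247069\right) - 443917\right) 446487 = \left(104654 - 443917\right) 446487 = \left(-339263\right) 446487 = -151476519081$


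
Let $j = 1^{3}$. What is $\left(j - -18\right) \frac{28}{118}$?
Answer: $\frac{266}{59} \approx 4.5085$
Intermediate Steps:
$j = 1$
$\left(j - -18\right) \frac{28}{118} = \left(1 - -18\right) \frac{28}{118} = \left(1 + 18\right) 28 \cdot \frac{1}{118} = 19 \cdot \frac{14}{59} = \frac{266}{59}$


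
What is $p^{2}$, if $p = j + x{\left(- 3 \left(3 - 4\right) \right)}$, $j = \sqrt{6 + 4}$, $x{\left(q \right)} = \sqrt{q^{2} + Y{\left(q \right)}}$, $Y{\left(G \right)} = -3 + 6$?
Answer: $22 + 4 \sqrt{30} \approx 43.909$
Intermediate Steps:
$Y{\left(G \right)} = 3$
$x{\left(q \right)} = \sqrt{3 + q^{2}}$ ($x{\left(q \right)} = \sqrt{q^{2} + 3} = \sqrt{3 + q^{2}}$)
$j = \sqrt{10} \approx 3.1623$
$p = \sqrt{10} + 2 \sqrt{3}$ ($p = \sqrt{10} + \sqrt{3 + \left(- 3 \left(3 - 4\right)\right)^{2}} = \sqrt{10} + \sqrt{3 + \left(\left(-3\right) \left(-1\right)\right)^{2}} = \sqrt{10} + \sqrt{3 + 3^{2}} = \sqrt{10} + \sqrt{3 + 9} = \sqrt{10} + \sqrt{12} = \sqrt{10} + 2 \sqrt{3} \approx 6.6264$)
$p^{2} = \left(\sqrt{10} + 2 \sqrt{3}\right)^{2}$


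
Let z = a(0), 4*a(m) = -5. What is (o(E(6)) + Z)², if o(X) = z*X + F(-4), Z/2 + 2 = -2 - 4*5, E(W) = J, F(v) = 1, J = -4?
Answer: 1764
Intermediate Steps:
a(m) = -5/4 (a(m) = (¼)*(-5) = -5/4)
z = -5/4 ≈ -1.2500
E(W) = -4
Z = -48 (Z = -4 + 2*(-2 - 4*5) = -4 + 2*(-2 - 20) = -4 + 2*(-22) = -4 - 44 = -48)
o(X) = 1 - 5*X/4 (o(X) = -5*X/4 + 1 = 1 - 5*X/4)
(o(E(6)) + Z)² = ((1 - 5/4*(-4)) - 48)² = ((1 + 5) - 48)² = (6 - 48)² = (-42)² = 1764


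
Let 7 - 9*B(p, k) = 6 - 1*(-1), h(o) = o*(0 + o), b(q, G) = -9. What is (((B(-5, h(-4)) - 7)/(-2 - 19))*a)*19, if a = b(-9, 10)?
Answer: -57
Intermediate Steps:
a = -9
h(o) = o**2 (h(o) = o*o = o**2)
B(p, k) = 0 (B(p, k) = 7/9 - (6 - 1*(-1))/9 = 7/9 - (6 + 1)/9 = 7/9 - 1/9*7 = 7/9 - 7/9 = 0)
(((B(-5, h(-4)) - 7)/(-2 - 19))*a)*19 = (((0 - 7)/(-2 - 19))*(-9))*19 = (-7/(-21)*(-9))*19 = (-7*(-1/21)*(-9))*19 = ((1/3)*(-9))*19 = -3*19 = -57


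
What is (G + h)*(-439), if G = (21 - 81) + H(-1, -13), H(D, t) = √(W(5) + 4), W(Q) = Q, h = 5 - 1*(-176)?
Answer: -54436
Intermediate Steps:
h = 181 (h = 5 + 176 = 181)
H(D, t) = 3 (H(D, t) = √(5 + 4) = √9 = 3)
G = -57 (G = (21 - 81) + 3 = -60 + 3 = -57)
(G + h)*(-439) = (-57 + 181)*(-439) = 124*(-439) = -54436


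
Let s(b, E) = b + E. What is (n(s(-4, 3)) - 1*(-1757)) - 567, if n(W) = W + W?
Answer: 1188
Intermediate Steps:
s(b, E) = E + b
n(W) = 2*W
(n(s(-4, 3)) - 1*(-1757)) - 567 = (2*(3 - 4) - 1*(-1757)) - 567 = (2*(-1) + 1757) - 567 = (-2 + 1757) - 567 = 1755 - 567 = 1188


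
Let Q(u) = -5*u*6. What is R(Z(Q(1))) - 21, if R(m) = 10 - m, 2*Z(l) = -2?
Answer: -10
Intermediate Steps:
Q(u) = -30*u
Z(l) = -1 (Z(l) = (½)*(-2) = -1)
R(Z(Q(1))) - 21 = (10 - 1*(-1)) - 21 = (10 + 1) - 21 = 11 - 21 = -10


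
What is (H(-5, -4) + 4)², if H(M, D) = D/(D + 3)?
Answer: 64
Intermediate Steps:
H(M, D) = D/(3 + D)
(H(-5, -4) + 4)² = (-4/(3 - 4) + 4)² = (-4/(-1) + 4)² = (-4*(-1) + 4)² = (4 + 4)² = 8² = 64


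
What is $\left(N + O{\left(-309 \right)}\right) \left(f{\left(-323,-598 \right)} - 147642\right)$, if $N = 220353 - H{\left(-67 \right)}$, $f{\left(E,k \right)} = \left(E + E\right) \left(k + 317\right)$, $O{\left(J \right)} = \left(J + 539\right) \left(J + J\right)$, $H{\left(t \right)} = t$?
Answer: $2652439520$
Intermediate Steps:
$O{\left(J \right)} = 2 J \left(539 + J\right)$ ($O{\left(J \right)} = \left(539 + J\right) 2 J = 2 J \left(539 + J\right)$)
$f{\left(E,k \right)} = 2 E \left(317 + k\right)$
$N = 220420$ ($N = 220353 - -67 = 220353 + 67 = 220420$)
$\left(N + O{\left(-309 \right)}\right) \left(f{\left(-323,-598 \right)} - 147642\right) = \left(220420 + 2 \left(-309\right) \left(539 - 309\right)\right) \left(2 \left(-323\right) \left(317 - 598\right) - 147642\right) = \left(220420 + 2 \left(-309\right) 230\right) \left(2 \left(-323\right) \left(-281\right) - 147642\right) = \left(220420 - 142140\right) \left(181526 - 147642\right) = 78280 \cdot 33884 = 2652439520$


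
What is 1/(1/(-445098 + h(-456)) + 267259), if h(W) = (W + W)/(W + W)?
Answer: 445097/118956179122 ≈ 3.7417e-6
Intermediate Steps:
h(W) = 1 (h(W) = (2*W)/((2*W)) = (2*W)*(1/(2*W)) = 1)
1/(1/(-445098 + h(-456)) + 267259) = 1/(1/(-445098 + 1) + 267259) = 1/(1/(-445097) + 267259) = 1/(-1/445097 + 267259) = 1/(118956179122/445097) = 445097/118956179122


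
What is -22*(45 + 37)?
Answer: -1804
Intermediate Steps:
-22*(45 + 37) = -22*82 = -1804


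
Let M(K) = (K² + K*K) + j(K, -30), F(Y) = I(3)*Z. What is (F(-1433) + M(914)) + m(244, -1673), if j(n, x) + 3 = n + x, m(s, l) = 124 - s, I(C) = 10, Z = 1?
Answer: 1671563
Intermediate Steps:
j(n, x) = -3 + n + x (j(n, x) = -3 + (n + x) = -3 + n + x)
F(Y) = 10 (F(Y) = 10*1 = 10)
M(K) = -33 + K + 2*K² (M(K) = (K² + K*K) + (-3 + K - 30) = (K² + K²) + (-33 + K) = 2*K² + (-33 + K) = -33 + K + 2*K²)
(F(-1433) + M(914)) + m(244, -1673) = (10 + (-33 + 914 + 2*914²)) + (124 - 1*244) = (10 + (-33 + 914 + 2*835396)) + (124 - 244) = (10 + (-33 + 914 + 1670792)) - 120 = (10 + 1671673) - 120 = 1671683 - 120 = 1671563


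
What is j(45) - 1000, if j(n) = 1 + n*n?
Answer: 1026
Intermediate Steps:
j(n) = 1 + n²
j(45) - 1000 = (1 + 45²) - 1000 = (1 + 2025) - 1000 = 2026 - 1000 = 1026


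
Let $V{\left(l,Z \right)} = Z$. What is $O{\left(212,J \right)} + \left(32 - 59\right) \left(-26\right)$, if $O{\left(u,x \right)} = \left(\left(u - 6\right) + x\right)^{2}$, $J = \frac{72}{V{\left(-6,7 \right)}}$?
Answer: $\frac{2326594}{49} \approx 47482.0$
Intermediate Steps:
$J = \frac{72}{7} \approx 10.286$
$O{\left(u,x \right)} = \left(-6 + u + x\right)^{2}$ ($O{\left(u,x \right)} = \left(\left(-6 + u\right) + x\right)^{2} = \left(-6 + u + x\right)^{2}$)
$O{\left(212,J \right)} + \left(32 - 59\right) \left(-26\right) = \left(-6 + 212 + \frac{72}{7}\right)^{2} + \left(32 - 59\right) \left(-26\right) = \left(\frac{1514}{7}\right)^{2} - -702 = \frac{2292196}{49} + 702 = \frac{2326594}{49}$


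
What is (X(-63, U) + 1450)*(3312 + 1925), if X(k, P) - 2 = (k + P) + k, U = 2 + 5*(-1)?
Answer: 6928551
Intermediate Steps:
U = -3 (U = 2 - 5 = -3)
X(k, P) = 2 + P + 2*k (X(k, P) = 2 + ((k + P) + k) = 2 + ((P + k) + k) = 2 + (P + 2*k) = 2 + P + 2*k)
(X(-63, U) + 1450)*(3312 + 1925) = ((2 - 3 + 2*(-63)) + 1450)*(3312 + 1925) = ((2 - 3 - 126) + 1450)*5237 = (-127 + 1450)*5237 = 1323*5237 = 6928551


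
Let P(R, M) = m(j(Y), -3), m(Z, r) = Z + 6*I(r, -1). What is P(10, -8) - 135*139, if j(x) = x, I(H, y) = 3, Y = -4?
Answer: -18751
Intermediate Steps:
m(Z, r) = 18 + Z (m(Z, r) = Z + 6*3 = Z + 18 = 18 + Z)
P(R, M) = 14 (P(R, M) = 18 - 4 = 14)
P(10, -8) - 135*139 = 14 - 135*139 = 14 - 18765 = -18751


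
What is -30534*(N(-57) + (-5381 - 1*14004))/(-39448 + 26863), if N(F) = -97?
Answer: -198287796/4195 ≈ -47268.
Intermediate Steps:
-30534*(N(-57) + (-5381 - 1*14004))/(-39448 + 26863) = -30534*(-97 + (-5381 - 1*14004))/(-39448 + 26863) = -30534/((-12585/(-97 + (-5381 - 14004)))) = -30534/((-12585/(-97 - 19385))) = -30534/((-12585/(-19482))) = -30534/((-12585*(-1/19482))) = -30534/4195/6494 = -30534*6494/4195 = -198287796/4195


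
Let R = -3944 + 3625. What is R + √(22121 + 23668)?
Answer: -319 + √45789 ≈ -105.02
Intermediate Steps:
R = -319
R + √(22121 + 23668) = -319 + √(22121 + 23668) = -319 + √45789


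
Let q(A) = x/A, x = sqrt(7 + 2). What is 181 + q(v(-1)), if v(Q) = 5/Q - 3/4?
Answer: 4151/23 ≈ 180.48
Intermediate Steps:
x = 3 (x = sqrt(9) = 3)
v(Q) = -3/4 + 5/Q (v(Q) = 5/Q - 3*1/4 = 5/Q - 3/4 = -3/4 + 5/Q)
q(A) = 3/A
181 + q(v(-1)) = 181 + 3/(-3/4 + 5/(-1)) = 181 + 3/(-3/4 + 5*(-1)) = 181 + 3/(-3/4 - 5) = 181 + 3/(-23/4) = 181 + 3*(-4/23) = 181 - 12/23 = 4151/23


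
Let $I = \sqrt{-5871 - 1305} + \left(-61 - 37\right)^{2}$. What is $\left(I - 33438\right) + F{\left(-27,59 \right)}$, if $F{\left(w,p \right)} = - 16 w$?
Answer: $-23402 + 2 i \sqrt{1794} \approx -23402.0 + 84.711 i$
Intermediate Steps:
$I = 9604 + 2 i \sqrt{1794}$ ($I = \sqrt{-7176} + \left(-98\right)^{2} = 2 i \sqrt{1794} + 9604 = 9604 + 2 i \sqrt{1794} \approx 9604.0 + 84.711 i$)
$\left(I - 33438\right) + F{\left(-27,59 \right)} = \left(\left(9604 + 2 i \sqrt{1794}\right) - 33438\right) - -432 = \left(-23834 + 2 i \sqrt{1794}\right) + 432 = -23402 + 2 i \sqrt{1794}$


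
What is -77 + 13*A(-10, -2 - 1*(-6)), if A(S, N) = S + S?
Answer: -337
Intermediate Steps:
A(S, N) = 2*S
-77 + 13*A(-10, -2 - 1*(-6)) = -77 + 13*(2*(-10)) = -77 + 13*(-20) = -77 - 260 = -337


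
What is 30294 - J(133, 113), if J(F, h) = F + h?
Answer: 30048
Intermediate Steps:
30294 - J(133, 113) = 30294 - (133 + 113) = 30294 - 1*246 = 30294 - 246 = 30048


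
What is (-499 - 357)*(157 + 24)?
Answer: -154936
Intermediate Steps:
(-499 - 357)*(157 + 24) = -856*181 = -154936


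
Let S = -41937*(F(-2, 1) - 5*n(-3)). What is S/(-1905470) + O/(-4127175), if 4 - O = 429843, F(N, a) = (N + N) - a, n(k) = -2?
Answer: 48127200263/224691661350 ≈ 0.21419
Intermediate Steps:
F(N, a) = -a + 2*N (F(N, a) = 2*N - a = -a + 2*N)
O = -429839 (O = 4 - 1*429843 = 4 - 429843 = -429839)
S = -209685 (S = -41937*((-1*1 + 2*(-2)) - 5*(-2)) = -41937*((-1 - 4) + 10) = -41937*(-5 + 10) = -41937*5 = -209685)
S/(-1905470) + O/(-4127175) = -209685/(-1905470) - 429839/(-4127175) = -209685*(-1/1905470) - 429839*(-1/4127175) = 5991/54442 + 429839/4127175 = 48127200263/224691661350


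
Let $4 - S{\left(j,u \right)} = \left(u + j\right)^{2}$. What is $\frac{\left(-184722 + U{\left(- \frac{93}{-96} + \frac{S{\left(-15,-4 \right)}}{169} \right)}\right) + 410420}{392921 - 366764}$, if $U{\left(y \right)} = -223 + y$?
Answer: $\frac{406454205}{47152352} \approx 8.62$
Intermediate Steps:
$S{\left(j,u \right)} = 4 - \left(j + u\right)^{2}$ ($S{\left(j,u \right)} = 4 - \left(u + j\right)^{2} = 4 - \left(j + u\right)^{2}$)
$\frac{\left(-184722 + U{\left(- \frac{93}{-96} + \frac{S{\left(-15,-4 \right)}}{169} \right)}\right) + 410420}{392921 - 366764} = \frac{\left(-184722 - \left(\frac{7105}{32} - \frac{4 - \left(-15 - 4\right)^{2}}{169}\right)\right) + 410420}{392921 - 366764} = \frac{\left(-184722 - \left(\frac{7105}{32} - \left(4 - \left(-19\right)^{2}\right) \frac{1}{169}\right)\right) + 410420}{26157} = \left(\left(-184722 - \left(\frac{7105}{32} - \left(4 - 361\right) \frac{1}{169}\right)\right) + 410420\right) \frac{1}{26157} = \left(\left(-184722 + \left(-223 + \left(\frac{31}{32} - \frac{357}{169}\right)\right)\right) + 410420\right) \frac{1}{26157} = \left(\left(-184722 - \frac{1212169}{5408}\right) + 410420\right) \frac{1}{26157} = \left(- \frac{1000188745}{5408} + 410420\right) \frac{1}{26157} = \frac{1219362615}{5408} \cdot \frac{1}{26157} = \frac{406454205}{47152352}$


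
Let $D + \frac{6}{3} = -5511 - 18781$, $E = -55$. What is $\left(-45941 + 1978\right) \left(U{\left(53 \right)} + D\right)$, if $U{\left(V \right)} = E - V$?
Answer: $1072785126$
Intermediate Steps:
$D = -24294$ ($D = -2 - 24292 = -24294$)
$U{\left(V \right)} = -55 - V$
$\left(-45941 + 1978\right) \left(U{\left(53 \right)} + D\right) = \left(-45941 + 1978\right) \left(\left(-55 - 53\right) - 24294\right) = - 43963 \left(\left(-55 - 53\right) - 24294\right) = - 43963 \left(-108 - 24294\right) = \left(-43963\right) \left(-24402\right) = 1072785126$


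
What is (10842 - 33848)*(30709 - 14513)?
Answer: -372605176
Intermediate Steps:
(10842 - 33848)*(30709 - 14513) = -23006*16196 = -372605176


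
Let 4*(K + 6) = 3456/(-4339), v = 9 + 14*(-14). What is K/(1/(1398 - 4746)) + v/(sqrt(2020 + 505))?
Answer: 90054504/4339 - 187*sqrt(101)/505 ≈ 20751.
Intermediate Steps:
v = -187 (v = 9 - 196 = -187)
K = -26898/4339 (K = -6 + (3456/(-4339))/4 = -6 + (3456*(-1/4339))/4 = -6 + (1/4)*(-3456/4339) = -6 - 864/4339 = -26898/4339 ≈ -6.1991)
K/(1/(1398 - 4746)) + v/(sqrt(2020 + 505)) = -26898/(4339*(1/(1398 - 4746))) - 187/sqrt(2020 + 505) = -26898/(4339*(1/(-3348))) - 187*sqrt(101)/505 = -26898/(4339*(-1/3348)) - 187*sqrt(101)/505 = -26898/4339*(-3348) - 187*sqrt(101)/505 = 90054504/4339 - 187*sqrt(101)/505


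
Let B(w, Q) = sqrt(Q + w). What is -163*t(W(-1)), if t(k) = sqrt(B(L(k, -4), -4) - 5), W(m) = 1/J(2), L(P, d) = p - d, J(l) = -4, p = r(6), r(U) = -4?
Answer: -163*sqrt(-5 + 2*I) ≈ -71.531 - 371.43*I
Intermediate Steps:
p = -4
L(P, d) = -4 - d
W(m) = -1/4 (W(m) = 1/(-4) = -1/4)
t(k) = sqrt(-5 + 2*I) (t(k) = sqrt(sqrt(-4 + (-4 - 1*(-4))) - 5) = sqrt(sqrt(-4 + (-4 + 4)) - 5) = sqrt(sqrt(-4 + 0) - 5) = sqrt(sqrt(-4) - 5) = sqrt(2*I - 5) = sqrt(-5 + 2*I))
-163*t(W(-1)) = -163*sqrt(-5 + 2*I)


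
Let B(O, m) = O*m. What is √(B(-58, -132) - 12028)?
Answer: 2*I*√1093 ≈ 66.121*I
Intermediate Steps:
√(B(-58, -132) - 12028) = √(-58*(-132) - 12028) = √(7656 - 12028) = √(-4372) = 2*I*√1093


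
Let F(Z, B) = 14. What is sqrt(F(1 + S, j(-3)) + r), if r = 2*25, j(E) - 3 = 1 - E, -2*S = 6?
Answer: 8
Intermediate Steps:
S = -3 (S = -1/2*6 = -3)
j(E) = 4 - E (j(E) = 3 + (1 - E) = 4 - E)
r = 50
sqrt(F(1 + S, j(-3)) + r) = sqrt(14 + 50) = sqrt(64) = 8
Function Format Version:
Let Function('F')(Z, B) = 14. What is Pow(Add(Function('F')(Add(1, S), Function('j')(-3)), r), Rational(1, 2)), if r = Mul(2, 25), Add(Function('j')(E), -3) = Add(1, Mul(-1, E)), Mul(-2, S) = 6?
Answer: 8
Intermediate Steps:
S = -3 (S = Mul(Rational(-1, 2), 6) = -3)
Function('j')(E) = Add(4, Mul(-1, E)) (Function('j')(E) = Add(3, Add(1, Mul(-1, E))) = Add(4, Mul(-1, E)))
r = 50
Pow(Add(Function('F')(Add(1, S), Function('j')(-3)), r), Rational(1, 2)) = Pow(Add(14, 50), Rational(1, 2)) = Pow(64, Rational(1, 2)) = 8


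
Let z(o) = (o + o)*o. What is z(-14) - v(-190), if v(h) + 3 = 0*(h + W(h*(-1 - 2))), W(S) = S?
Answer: 395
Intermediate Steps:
z(o) = 2*o² (z(o) = (2*o)*o = 2*o²)
v(h) = -3 (v(h) = -3 + 0*(h + h*(-1 - 2)) = -3 + 0*(h + h*(-3)) = -3 + 0*(h - 3*h) = -3 + 0*(-2*h) = -3 + 0 = -3)
z(-14) - v(-190) = 2*(-14)² - 1*(-3) = 2*196 + 3 = 392 + 3 = 395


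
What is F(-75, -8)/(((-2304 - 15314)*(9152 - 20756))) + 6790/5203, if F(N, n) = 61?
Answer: 1388142974263/1063697532216 ≈ 1.3050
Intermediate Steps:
F(-75, -8)/(((-2304 - 15314)*(9152 - 20756))) + 6790/5203 = 61/(((-2304 - 15314)*(9152 - 20756))) + 6790/5203 = 61/((-17618*(-11604))) + 6790*(1/5203) = 61/204439272 + 6790/5203 = 1388142974263/1063697532216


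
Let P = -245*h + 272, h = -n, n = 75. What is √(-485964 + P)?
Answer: I*√467317 ≈ 683.61*I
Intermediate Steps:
h = -75 (h = -1*75 = -75)
P = 18647 (P = -245*(-75) + 272 = 18375 + 272 = 18647)
√(-485964 + P) = √(-485964 + 18647) = √(-467317) = I*√467317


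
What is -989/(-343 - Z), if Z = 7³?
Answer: 989/686 ≈ 1.4417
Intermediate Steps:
Z = 343
-989/(-343 - Z) = -989/(-343 - 1*343) = -989/(-343 - 343) = -989/(-686) = -989*(-1/686) = 989/686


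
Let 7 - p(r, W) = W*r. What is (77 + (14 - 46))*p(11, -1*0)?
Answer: 315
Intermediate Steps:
p(r, W) = 7 - W*r
(77 + (14 - 46))*p(11, -1*0) = (77 + (14 - 46))*(7 - 1*(-1*0)*11) = (77 - 32)*(7 - 1*0*11) = 45*(7 + 0) = 45*7 = 315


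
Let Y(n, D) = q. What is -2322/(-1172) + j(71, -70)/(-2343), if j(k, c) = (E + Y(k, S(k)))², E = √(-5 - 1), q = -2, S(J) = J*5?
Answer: 2721395/1372998 + 4*I*√6/2343 ≈ 1.9821 + 0.0041818*I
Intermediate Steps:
S(J) = 5*J
Y(n, D) = -2
E = I*√6 (E = √(-6) = I*√6 ≈ 2.4495*I)
j(k, c) = (-2 + I*√6)² (j(k, c) = (I*√6 - 2)² = (-2 + I*√6)²)
-2322/(-1172) + j(71, -70)/(-2343) = -2322/(-1172) + (2 - I*√6)²/(-2343) = -2322*(-1/1172) + (2 - I*√6)²*(-1/2343) = 1161/586 - (2 - I*√6)²/2343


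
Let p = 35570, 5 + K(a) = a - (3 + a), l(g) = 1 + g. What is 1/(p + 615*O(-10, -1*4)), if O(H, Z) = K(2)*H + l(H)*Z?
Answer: 1/106910 ≈ 9.3537e-6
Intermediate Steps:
K(a) = -8 (K(a) = -5 + (a - (3 + a)) = -5 + (a + (-3 - a)) = -5 - 3 = -8)
O(H, Z) = -8*H + Z*(1 + H) (O(H, Z) = -8*H + (1 + H)*Z = -8*H + Z*(1 + H))
1/(p + 615*O(-10, -1*4)) = 1/(35570 + 615*(-8*(-10) + (-1*4)*(1 - 10))) = 1/(35570 + 615*(80 - 4*(-9))) = 1/(35570 + 615*(80 + 36)) = 1/(35570 + 615*116) = 1/(35570 + 71340) = 1/106910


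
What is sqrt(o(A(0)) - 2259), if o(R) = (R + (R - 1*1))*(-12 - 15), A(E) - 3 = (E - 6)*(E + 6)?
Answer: 15*I*sqrt(2) ≈ 21.213*I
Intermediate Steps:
A(E) = 3 + (-6 + E)*(6 + E) (A(E) = 3 + (E - 6)*(E + 6) = 3 + (-6 + E)*(6 + E))
o(R) = 27 - 54*R (o(R) = (R + (R - 1))*(-27) = (R + (-1 + R))*(-27) = (-1 + 2*R)*(-27) = 27 - 54*R)
sqrt(o(A(0)) - 2259) = sqrt((27 - 54*(-33 + 0**2)) - 2259) = sqrt((27 - 54*(-33 + 0)) - 2259) = sqrt((27 - 54*(-33)) - 2259) = sqrt((27 + 1782) - 2259) = sqrt(1809 - 2259) = sqrt(-450) = 15*I*sqrt(2)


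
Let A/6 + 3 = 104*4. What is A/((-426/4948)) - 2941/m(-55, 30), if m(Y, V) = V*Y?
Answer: -3371605789/117150 ≈ -28780.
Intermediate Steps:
A = 2478 (A = -18 + 6*(104*4) = -18 + 6*416 = -18 + 2496 = 2478)
A/((-426/4948)) - 2941/m(-55, 30) = 2478/((-426/4948)) - 2941/(30*(-55)) = 2478/((-426*1/4948)) - 2941/(-1650) = 2478/(-213/2474) - 2941*(-1/1650) = 2478*(-2474/213) + 2941/1650 = -2043524/71 + 2941/1650 = -3371605789/117150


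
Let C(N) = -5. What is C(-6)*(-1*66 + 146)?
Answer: -400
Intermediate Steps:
C(-6)*(-1*66 + 146) = -5*(-1*66 + 146) = -5*(-66 + 146) = -5*80 = -400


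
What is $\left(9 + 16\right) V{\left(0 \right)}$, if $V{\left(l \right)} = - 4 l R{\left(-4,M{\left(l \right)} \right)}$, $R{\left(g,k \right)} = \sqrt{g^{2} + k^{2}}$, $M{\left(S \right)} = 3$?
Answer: $0$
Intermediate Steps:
$V{\left(l \right)} = - 20 l$ ($V{\left(l \right)} = - 4 l \sqrt{\left(-4\right)^{2} + 3^{2}} = - 4 l \sqrt{16 + 9} = - 4 l \sqrt{25} = - 4 l 5 = - 20 l$)
$\left(9 + 16\right) V{\left(0 \right)} = \left(9 + 16\right) \left(\left(-20\right) 0\right) = 25 \cdot 0 = 0$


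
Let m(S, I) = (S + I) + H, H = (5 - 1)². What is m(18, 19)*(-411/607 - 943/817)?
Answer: -48133964/495919 ≈ -97.060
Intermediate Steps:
H = 16 (H = 4² = 16)
m(S, I) = 16 + I + S (m(S, I) = (S + I) + 16 = (I + S) + 16 = 16 + I + S)
m(18, 19)*(-411/607 - 943/817) = (16 + 19 + 18)*(-411/607 - 943/817) = 53*(-411*1/607 - 943*1/817) = 53*(-411/607 - 943/817) = 53*(-908188/495919) = -48133964/495919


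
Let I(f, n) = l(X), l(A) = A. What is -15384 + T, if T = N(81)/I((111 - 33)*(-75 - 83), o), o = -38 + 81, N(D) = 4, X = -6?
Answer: -46154/3 ≈ -15385.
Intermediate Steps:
o = 43
I(f, n) = -6
T = -⅔ (T = 4/(-6) = 4*(-⅙) = -⅔ ≈ -0.66667)
-15384 + T = -15384 - ⅔ = -46154/3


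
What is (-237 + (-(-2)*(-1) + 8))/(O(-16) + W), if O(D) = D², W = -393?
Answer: 231/137 ≈ 1.6861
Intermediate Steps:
(-237 + (-(-2)*(-1) + 8))/(O(-16) + W) = (-237 + (-(-2)*(-1) + 8))/((-16)² - 393) = (-237 + (-2*1 + 8))/(256 - 393) = (-237 + (-2 + 8))/(-137) = (-237 + 6)*(-1/137) = -231*(-1/137) = 231/137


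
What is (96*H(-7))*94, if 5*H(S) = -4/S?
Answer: 36096/35 ≈ 1031.3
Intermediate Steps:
H(S) = -4/(5*S) (H(S) = (-4/S)/5 = -4/(5*S))
(96*H(-7))*94 = (96*(-⅘/(-7)))*94 = (96*(-⅘*(-⅐)))*94 = (96*(4/35))*94 = (384/35)*94 = 36096/35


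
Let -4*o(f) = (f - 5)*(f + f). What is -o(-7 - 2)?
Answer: 63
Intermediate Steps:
o(f) = -f*(-5 + f)/2 (o(f) = -(f - 5)*(f + f)/4 = -(-5 + f)*2*f/4 = -f*(-5 + f)/2)
-o(-7 - 2) = -(-7 - 2)*(5 - (-7 - 2))/2 = -(-9)*(5 - 1*(-9))/2 = -(-9)*(5 + 9)/2 = -(-9)*14/2 = -1*(-63) = 63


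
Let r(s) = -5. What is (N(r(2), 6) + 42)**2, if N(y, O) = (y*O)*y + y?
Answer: 34969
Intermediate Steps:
N(y, O) = y + O*y**2 (N(y, O) = (O*y)*y + y = O*y**2 + y = y + O*y**2)
(N(r(2), 6) + 42)**2 = (-5*(1 + 6*(-5)) + 42)**2 = (-5*(1 - 30) + 42)**2 = (-5*(-29) + 42)**2 = (145 + 42)**2 = 187**2 = 34969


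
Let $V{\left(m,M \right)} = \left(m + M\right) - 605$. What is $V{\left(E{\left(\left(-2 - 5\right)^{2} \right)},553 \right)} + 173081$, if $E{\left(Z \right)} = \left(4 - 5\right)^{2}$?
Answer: $173030$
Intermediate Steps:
$E{\left(Z \right)} = 1$ ($E{\left(Z \right)} = \left(-1\right)^{2} = 1$)
$V{\left(m,M \right)} = -605 + M + m$ ($V{\left(m,M \right)} = \left(M + m\right) - 605 = -605 + M + m$)
$V{\left(E{\left(\left(-2 - 5\right)^{2} \right)},553 \right)} + 173081 = \left(-605 + 553 + 1\right) + 173081 = -51 + 173081 = 173030$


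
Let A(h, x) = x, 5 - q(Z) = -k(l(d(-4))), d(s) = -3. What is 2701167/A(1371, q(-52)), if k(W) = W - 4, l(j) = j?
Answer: -2701167/2 ≈ -1.3506e+6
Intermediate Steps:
k(W) = -4 + W
q(Z) = -2 (q(Z) = 5 - (-1)*(-4 - 3) = 5 - (-1)*(-7) = 5 - 1*7 = 5 - 7 = -2)
2701167/A(1371, q(-52)) = 2701167/(-2) = 2701167*(-1/2) = -2701167/2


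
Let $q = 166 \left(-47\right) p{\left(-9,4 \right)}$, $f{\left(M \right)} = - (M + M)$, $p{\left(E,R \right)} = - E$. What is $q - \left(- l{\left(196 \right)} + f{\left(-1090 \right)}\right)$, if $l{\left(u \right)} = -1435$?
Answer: $-73833$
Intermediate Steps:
$f{\left(M \right)} = - 2 M$
$q = -70218$ ($q = 166 \left(-47\right) \left(\left(-1\right) \left(-9\right)\right) = \left(-7802\right) 9 = -70218$)
$q - \left(- l{\left(196 \right)} + f{\left(-1090 \right)}\right) = -70218 - \left(1435 - -2180\right) = -70218 - 3615 = -73833$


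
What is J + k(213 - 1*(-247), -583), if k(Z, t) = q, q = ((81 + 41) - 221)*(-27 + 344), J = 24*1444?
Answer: 3273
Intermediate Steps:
J = 34656
q = -31383 (q = (122 - 221)*317 = -99*317 = -31383)
k(Z, t) = -31383
J + k(213 - 1*(-247), -583) = 34656 - 31383 = 3273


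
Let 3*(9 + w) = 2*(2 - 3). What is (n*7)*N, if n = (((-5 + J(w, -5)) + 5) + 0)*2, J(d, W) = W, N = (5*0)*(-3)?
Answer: 0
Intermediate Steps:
N = 0 (N = 0*(-3) = 0)
w = -29/3 (w = -9 + (2*(2 - 3))/3 = -9 + (2*(-1))/3 = -9 + (⅓)*(-2) = -9 - ⅔ = -29/3 ≈ -9.6667)
n = -10 (n = (((-5 - 5) + 5) + 0)*2 = ((-10 + 5) + 0)*2 = (-5 + 0)*2 = -5*2 = -10)
(n*7)*N = -10*7*0 = -70*0 = 0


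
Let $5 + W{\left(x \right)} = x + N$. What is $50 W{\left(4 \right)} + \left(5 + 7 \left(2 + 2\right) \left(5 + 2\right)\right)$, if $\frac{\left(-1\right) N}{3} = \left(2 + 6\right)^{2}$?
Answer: $-9449$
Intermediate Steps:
$N = -192$ ($N = - 3 \left(2 + 6\right)^{2} = - 3 \cdot 8^{2} = \left(-3\right) 64 = -192$)
$W{\left(x \right)} = -197 + x$ ($W{\left(x \right)} = -5 + \left(x - 192\right) = -5 + \left(-192 + x\right) = -197 + x$)
$50 W{\left(4 \right)} + \left(5 + 7 \left(2 + 2\right) \left(5 + 2\right)\right) = 50 \left(-197 + 4\right) + \left(5 + 7 \left(2 + 2\right) \left(5 + 2\right)\right) = 50 \left(-193\right) + \left(5 + 7 \cdot 4 \cdot 7\right) = -9650 + \left(5 + 7 \cdot 28\right) = -9650 + \left(5 + 196\right) = -9650 + 201 = -9449$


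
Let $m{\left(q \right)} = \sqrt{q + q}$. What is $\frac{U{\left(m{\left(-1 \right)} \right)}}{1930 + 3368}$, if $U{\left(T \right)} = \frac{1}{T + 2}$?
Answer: $\frac{1}{15894} - \frac{i \sqrt{2}}{31788} \approx 6.2917 \cdot 10^{-5} - 4.4489 \cdot 10^{-5} i$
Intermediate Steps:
$m{\left(q \right)} = \sqrt{2} \sqrt{q}$ ($m{\left(q \right)} = \sqrt{2 q} = \sqrt{2} \sqrt{q}$)
$U{\left(T \right)} = \frac{1}{2 + T}$
$\frac{U{\left(m{\left(-1 \right)} \right)}}{1930 + 3368} = \frac{1}{\left(1930 + 3368\right) \left(2 + \sqrt{2} \sqrt{-1}\right)} = \frac{1}{5298 \left(2 + \sqrt{2} i\right)} = \frac{1}{5298 \left(2 + i \sqrt{2}\right)}$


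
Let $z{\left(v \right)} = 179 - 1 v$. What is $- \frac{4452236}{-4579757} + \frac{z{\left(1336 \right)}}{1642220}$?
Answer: $\frac{7306252225071}{7520968540540} \approx 0.97145$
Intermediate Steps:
$z{\left(v \right)} = 179 - v$
$- \frac{4452236}{-4579757} + \frac{z{\left(1336 \right)}}{1642220} = - \frac{4452236}{-4579757} + \frac{179 - 1336}{1642220} = \left(-4452236\right) \left(- \frac{1}{4579757}\right) + \left(179 - 1336\right) \frac{1}{1642220} = \frac{4452236}{4579757} - \frac{1157}{1642220} = \frac{7306252225071}{7520968540540}$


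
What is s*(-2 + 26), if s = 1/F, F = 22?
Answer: 12/11 ≈ 1.0909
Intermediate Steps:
s = 1/22 ≈ 0.045455
s*(-2 + 26) = (-2 + 26)/22 = (1/22)*24 = 12/11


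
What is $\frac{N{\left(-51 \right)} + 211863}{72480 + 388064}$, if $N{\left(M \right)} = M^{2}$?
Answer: $\frac{3351}{7196} \approx 0.46568$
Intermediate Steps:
$\frac{N{\left(-51 \right)} + 211863}{72480 + 388064} = \frac{\left(-51\right)^{2} + 211863}{72480 + 388064} = \frac{2601 + 211863}{460544} = 214464 \cdot \frac{1}{460544} = \frac{3351}{7196}$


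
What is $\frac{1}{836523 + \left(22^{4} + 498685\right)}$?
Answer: $\frac{1}{1569464} \approx 6.3716 \cdot 10^{-7}$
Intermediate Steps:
$\frac{1}{836523 + \left(22^{4} + 498685\right)} = \frac{1}{836523 + \left(234256 + 498685\right)} = \frac{1}{836523 + 732941} = \frac{1}{1569464}$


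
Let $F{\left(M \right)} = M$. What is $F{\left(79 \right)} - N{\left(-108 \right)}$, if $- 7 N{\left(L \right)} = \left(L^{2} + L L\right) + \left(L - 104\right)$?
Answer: $\frac{23669}{7} \approx 3381.3$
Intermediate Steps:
$N{\left(L \right)} = \frac{104}{7} - \frac{2 L^{2}}{7} - \frac{L}{7}$ ($N{\left(L \right)} = - \frac{\left(L^{2} + L L\right) + \left(L - 104\right)}{7} = - \frac{\left(L^{2} + L^{2}\right) + \left(-104 + L\right)}{7} = - \frac{2 L^{2} + \left(-104 + L\right)}{7} = - \frac{-104 + L + 2 L^{2}}{7} = \frac{104}{7} - \frac{2 L^{2}}{7} - \frac{L}{7}$)
$F{\left(79 \right)} - N{\left(-108 \right)} = 79 - \left(\frac{104}{7} - \frac{2 \left(-108\right)^{2}}{7} - - \frac{108}{7}\right) = 79 - \left(\frac{104}{7} - \frac{23328}{7} + \frac{108}{7}\right) = 79 - - \frac{23116}{7} = 79 + \frac{23116}{7} = \frac{23669}{7}$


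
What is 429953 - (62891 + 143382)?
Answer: 223680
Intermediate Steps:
429953 - (62891 + 143382) = 429953 - 1*206273 = 429953 - 206273 = 223680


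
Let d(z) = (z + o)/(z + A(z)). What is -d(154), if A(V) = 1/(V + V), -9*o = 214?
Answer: -360976/426897 ≈ -0.84558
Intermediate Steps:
o = -214/9 (o = -⅑*214 = -214/9 ≈ -23.778)
A(V) = 1/(2*V)
d(z) = (-214/9 + z)/(z + 1/(2*z)) (d(z) = (z - 214/9)/(z + 1/(2*z)) = (-214/9 + z)/(z + 1/(2*z)))
-d(154) = -2*154*(-214 + 9*154)/(9*(1 + 2*154²)) = -2*154*(-214 + 1386)/(9*(1 + 2*23716)) = -2*154*1172/(9*(1 + 47432)) = -2*154*1172/(9*47433) = -1*360976/426897 = -360976/426897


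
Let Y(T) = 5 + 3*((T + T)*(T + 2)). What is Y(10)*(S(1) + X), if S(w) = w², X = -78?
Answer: -55825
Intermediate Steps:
Y(T) = 5 + 6*T*(2 + T) (Y(T) = 5 + 3*((2*T)*(2 + T)) = 5 + 3*(2*T*(2 + T)) = 5 + 6*T*(2 + T))
Y(10)*(S(1) + X) = (5 + 6*10² + 12*10)*(1² - 78) = (5 + 6*100 + 120)*(1 - 78) = (5 + 600 + 120)*(-77) = 725*(-77) = -55825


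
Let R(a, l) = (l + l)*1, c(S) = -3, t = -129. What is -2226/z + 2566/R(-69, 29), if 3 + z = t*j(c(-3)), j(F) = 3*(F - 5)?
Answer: 1301255/29899 ≈ 43.522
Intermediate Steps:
j(F) = -15 + 3*F (j(F) = 3*(-5 + F) = -15 + 3*F)
z = 3093 (z = -3 - 129*(-15 + 3*(-3)) = -3 - 129*(-15 - 9) = -3 - 129*(-24) = -3 + 3096 = 3093)
R(a, l) = 2*l (R(a, l) = (2*l)*1 = 2*l)
-2226/z + 2566/R(-69, 29) = -2226/3093 + 2566/((2*29)) = -2226*1/3093 + 2566/58 = -742/1031 + 2566*(1/58) = -742/1031 + 1283/29 = 1301255/29899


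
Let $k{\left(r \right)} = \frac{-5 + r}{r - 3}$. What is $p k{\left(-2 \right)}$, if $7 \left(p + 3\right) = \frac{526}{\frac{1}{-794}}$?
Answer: $-83533$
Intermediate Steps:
$p = - \frac{417665}{7}$ ($p = -3 + \frac{526 \frac{1}{\frac{1}{-794}}}{7} = -3 + \frac{526 \frac{1}{- \frac{1}{794}}}{7} = -3 + \frac{526 \left(-794\right)}{7} = -3 + \frac{1}{7} \left(-417644\right) = -3 - \frac{417644}{7} = - \frac{417665}{7} \approx -59666.0$)
$k{\left(r \right)} = \frac{-5 + r}{-3 + r}$
$p k{\left(-2 \right)} = - \frac{417665 \frac{-5 - 2}{-3 - 2}}{7} = - \frac{417665 \frac{1}{-5} \left(-7\right)}{7} = - \frac{417665 \left(\left(- \frac{1}{5}\right) \left(-7\right)\right)}{7} = \left(- \frac{417665}{7}\right) \frac{7}{5} = -83533$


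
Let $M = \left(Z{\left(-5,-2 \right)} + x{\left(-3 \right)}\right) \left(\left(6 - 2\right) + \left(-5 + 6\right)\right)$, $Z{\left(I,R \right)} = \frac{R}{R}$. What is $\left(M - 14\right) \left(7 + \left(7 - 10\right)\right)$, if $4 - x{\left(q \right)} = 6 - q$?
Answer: $-136$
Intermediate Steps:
$x{\left(q \right)} = -2 + q$ ($x{\left(q \right)} = 4 - \left(6 - q\right) = 4 + \left(-6 + q\right) = -2 + q$)
$Z{\left(I,R \right)} = 1$
$M = -20$ ($M = \left(1 - 5\right) \left(\left(6 - 2\right) + \left(-5 + 6\right)\right) = \left(1 - 5\right) \left(4 + 1\right) = \left(-4\right) 5 = -20$)
$\left(M - 14\right) \left(7 + \left(7 - 10\right)\right) = \left(-20 - 14\right) \left(7 + \left(7 - 10\right)\right) = - 34 \left(7 - 3\right) = \left(-34\right) 4 = -136$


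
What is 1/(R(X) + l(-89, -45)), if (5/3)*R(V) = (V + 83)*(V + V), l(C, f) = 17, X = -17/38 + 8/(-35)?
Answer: -4422250/220118977 ≈ -0.020090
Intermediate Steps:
X = -899/1330 (X = -17*1/38 + 8*(-1/35) = -17/38 - 8/35 = -899/1330 ≈ -0.67594)
R(V) = 6*V*(83 + V)/5 (R(V) = 3*((V + 83)*(V + V))/5 = 3*((83 + V)*(2*V))/5 = 3*(2*V*(83 + V))/5 = 6*V*(83 + V)/5)
1/(R(X) + l(-89, -45)) = 1/((6/5)*(-899/1330)*(83 - 899/1330) + 17) = 1/((6/5)*(-899/1330)*(109491/1330) + 17) = 1/(-295297227/4422250 + 17) = 1/(-220118977/4422250) = -4422250/220118977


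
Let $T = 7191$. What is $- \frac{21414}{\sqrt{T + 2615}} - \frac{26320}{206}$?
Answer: $- \frac{13160}{103} - \frac{10707 \sqrt{9806}}{4903} \approx -344.01$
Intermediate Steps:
$- \frac{21414}{\sqrt{T + 2615}} - \frac{26320}{206} = - \frac{21414}{\sqrt{7191 + 2615}} - \frac{26320}{206} = - \frac{21414}{\sqrt{9806}} - \frac{13160}{103} = - 21414 \frac{\sqrt{9806}}{9806} - \frac{13160}{103} = - \frac{10707 \sqrt{9806}}{4903} - \frac{13160}{103} = - \frac{13160}{103} - \frac{10707 \sqrt{9806}}{4903}$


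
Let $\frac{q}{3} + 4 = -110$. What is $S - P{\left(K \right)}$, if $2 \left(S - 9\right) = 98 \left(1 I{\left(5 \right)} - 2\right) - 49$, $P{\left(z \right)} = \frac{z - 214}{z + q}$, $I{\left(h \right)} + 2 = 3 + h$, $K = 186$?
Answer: $\frac{14065}{78} \approx 180.32$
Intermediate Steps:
$q = -342$ ($q = -12 + 3 \left(-110\right) = -12 - 330 = -342$)
$I{\left(h \right)} = 1 + h$ ($I{\left(h \right)} = -2 + \left(3 + h\right) = 1 + h$)
$P{\left(z \right)} = \frac{-214 + z}{-342 + z}$ ($P{\left(z \right)} = \frac{z - 214}{z - 342} = \frac{-214 + z}{-342 + z}$)
$S = \frac{361}{2}$ ($S = 9 + \frac{98 \left(1 \left(1 + 5\right) - 2\right) - 49}{2} = 9 + \frac{98 \left(1 \cdot 6 - 2\right) - 49}{2} = 9 + \frac{98 \left(6 - 2\right) - 49}{2} = 9 + \frac{98 \cdot 4 - 49}{2} = 9 + \frac{392 - 49}{2} = 9 + \frac{1}{2} \cdot 343 = 9 + \frac{343}{2} = \frac{361}{2} \approx 180.5$)
$S - P{\left(K \right)} = \frac{361}{2} - \frac{-214 + 186}{-342 + 186} = \frac{361}{2} - \frac{1}{-156} \left(-28\right) = \frac{361}{2} - \left(- \frac{1}{156}\right) \left(-28\right) = \frac{361}{2} - \frac{7}{39} = \frac{14065}{78}$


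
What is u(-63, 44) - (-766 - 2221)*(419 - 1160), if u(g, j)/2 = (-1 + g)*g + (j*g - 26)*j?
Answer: -2451527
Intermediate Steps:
u(g, j) = 2*g*(-1 + g) + 2*j*(-26 + g*j) (u(g, j) = 2*((-1 + g)*g + (j*g - 26)*j) = 2*(g*(-1 + g) + (g*j - 26)*j) = 2*(g*(-1 + g) + (-26 + g*j)*j) = 2*(g*(-1 + g) + j*(-26 + g*j)) = 2*g*(-1 + g) + 2*j*(-26 + g*j))
u(-63, 44) - (-766 - 2221)*(419 - 1160) = (-52*44 - 2*(-63) + 2*(-63)² + 2*(-63)*44²) - (-766 - 2221)*(419 - 1160) = (-2288 + 126 + 2*3969 + 2*(-63)*1936) - (-2987)*(-741) = (-2288 + 126 + 7938 - 243936) - 1*2213367 = -238160 - 2213367 = -2451527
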